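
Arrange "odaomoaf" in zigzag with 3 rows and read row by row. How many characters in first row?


Zigzag "odaomoaf" into 3 rows:
Placing characters:
  'o' => row 0
  'd' => row 1
  'a' => row 2
  'o' => row 1
  'm' => row 0
  'o' => row 1
  'a' => row 2
  'f' => row 1
Rows:
  Row 0: "om"
  Row 1: "doof"
  Row 2: "aa"
First row length: 2

2


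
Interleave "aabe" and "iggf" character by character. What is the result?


Interleaving "aabe" and "iggf":
  Position 0: 'a' from first, 'i' from second => "ai"
  Position 1: 'a' from first, 'g' from second => "ag"
  Position 2: 'b' from first, 'g' from second => "bg"
  Position 3: 'e' from first, 'f' from second => "ef"
Result: aiagbgef

aiagbgef


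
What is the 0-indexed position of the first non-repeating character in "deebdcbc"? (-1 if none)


Input: deebdcbc
Character frequencies:
  'b': 2
  'c': 2
  'd': 2
  'e': 2
Scanning left to right for freq == 1:
  Position 0 ('d'): freq=2, skip
  Position 1 ('e'): freq=2, skip
  Position 2 ('e'): freq=2, skip
  Position 3 ('b'): freq=2, skip
  Position 4 ('d'): freq=2, skip
  Position 5 ('c'): freq=2, skip
  Position 6 ('b'): freq=2, skip
  Position 7 ('c'): freq=2, skip
  No unique character found => answer = -1

-1


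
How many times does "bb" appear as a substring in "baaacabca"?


Searching for "bb" in "baaacabca"
Scanning each position:
  Position 0: "ba" => no
  Position 1: "aa" => no
  Position 2: "aa" => no
  Position 3: "ac" => no
  Position 4: "ca" => no
  Position 5: "ab" => no
  Position 6: "bc" => no
  Position 7: "ca" => no
Total occurrences: 0

0


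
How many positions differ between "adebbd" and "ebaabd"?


Comparing "adebbd" and "ebaabd" position by position:
  Position 0: 'a' vs 'e' => DIFFER
  Position 1: 'd' vs 'b' => DIFFER
  Position 2: 'e' vs 'a' => DIFFER
  Position 3: 'b' vs 'a' => DIFFER
  Position 4: 'b' vs 'b' => same
  Position 5: 'd' vs 'd' => same
Positions that differ: 4

4


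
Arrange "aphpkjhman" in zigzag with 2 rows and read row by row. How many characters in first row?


Zigzag "aphpkjhman" into 2 rows:
Placing characters:
  'a' => row 0
  'p' => row 1
  'h' => row 0
  'p' => row 1
  'k' => row 0
  'j' => row 1
  'h' => row 0
  'm' => row 1
  'a' => row 0
  'n' => row 1
Rows:
  Row 0: "ahkha"
  Row 1: "ppjmn"
First row length: 5

5


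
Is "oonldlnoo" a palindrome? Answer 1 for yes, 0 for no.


Input: oonldlnoo
Reversed: oonldlnoo
  Compare pos 0 ('o') with pos 8 ('o'): match
  Compare pos 1 ('o') with pos 7 ('o'): match
  Compare pos 2 ('n') with pos 6 ('n'): match
  Compare pos 3 ('l') with pos 5 ('l'): match
Result: palindrome

1


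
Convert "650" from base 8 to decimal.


Input: "650" in base 8
Positional expansion:
  Digit '6' (value 6) x 8^2 = 384
  Digit '5' (value 5) x 8^1 = 40
  Digit '0' (value 0) x 8^0 = 0
Sum = 424

424


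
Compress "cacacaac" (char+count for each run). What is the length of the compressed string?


Input: cacacaac
Runs:
  'c' x 1 => "c1"
  'a' x 1 => "a1"
  'c' x 1 => "c1"
  'a' x 1 => "a1"
  'c' x 1 => "c1"
  'a' x 2 => "a2"
  'c' x 1 => "c1"
Compressed: "c1a1c1a1c1a2c1"
Compressed length: 14

14


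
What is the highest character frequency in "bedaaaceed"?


Input: bedaaaceed
Character counts:
  'a': 3
  'b': 1
  'c': 1
  'd': 2
  'e': 3
Maximum frequency: 3

3


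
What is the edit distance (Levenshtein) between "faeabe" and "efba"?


Computing edit distance: "faeabe" -> "efba"
DP table:
           e    f    b    a
      0    1    2    3    4
  f   1    1    1    2    3
  a   2    2    2    2    2
  e   3    2    3    3    3
  a   4    3    3    4    3
  b   5    4    4    3    4
  e   6    5    5    4    4
Edit distance = dp[6][4] = 4

4


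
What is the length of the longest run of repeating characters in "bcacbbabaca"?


Input: "bcacbbabaca"
Scanning for longest run:
  Position 1 ('c'): new char, reset run to 1
  Position 2 ('a'): new char, reset run to 1
  Position 3 ('c'): new char, reset run to 1
  Position 4 ('b'): new char, reset run to 1
  Position 5 ('b'): continues run of 'b', length=2
  Position 6 ('a'): new char, reset run to 1
  Position 7 ('b'): new char, reset run to 1
  Position 8 ('a'): new char, reset run to 1
  Position 9 ('c'): new char, reset run to 1
  Position 10 ('a'): new char, reset run to 1
Longest run: 'b' with length 2

2


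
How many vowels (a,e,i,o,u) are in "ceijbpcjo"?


Input: ceijbpcjo
Checking each character:
  'c' at position 0: consonant
  'e' at position 1: vowel (running total: 1)
  'i' at position 2: vowel (running total: 2)
  'j' at position 3: consonant
  'b' at position 4: consonant
  'p' at position 5: consonant
  'c' at position 6: consonant
  'j' at position 7: consonant
  'o' at position 8: vowel (running total: 3)
Total vowels: 3

3


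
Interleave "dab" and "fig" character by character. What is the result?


Interleaving "dab" and "fig":
  Position 0: 'd' from first, 'f' from second => "df"
  Position 1: 'a' from first, 'i' from second => "ai"
  Position 2: 'b' from first, 'g' from second => "bg"
Result: dfaibg

dfaibg


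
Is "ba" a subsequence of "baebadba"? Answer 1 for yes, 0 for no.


Check if "ba" is a subsequence of "baebadba"
Greedy scan:
  Position 0 ('b'): matches sub[0] = 'b'
  Position 1 ('a'): matches sub[1] = 'a'
  Position 2 ('e'): no match needed
  Position 3 ('b'): no match needed
  Position 4 ('a'): no match needed
  Position 5 ('d'): no match needed
  Position 6 ('b'): no match needed
  Position 7 ('a'): no match needed
All 2 characters matched => is a subsequence

1


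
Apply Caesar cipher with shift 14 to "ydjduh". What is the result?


Caesar cipher: shift "ydjduh" by 14
  'y' (pos 24) + 14 = pos 12 = 'm'
  'd' (pos 3) + 14 = pos 17 = 'r'
  'j' (pos 9) + 14 = pos 23 = 'x'
  'd' (pos 3) + 14 = pos 17 = 'r'
  'u' (pos 20) + 14 = pos 8 = 'i'
  'h' (pos 7) + 14 = pos 21 = 'v'
Result: mrxriv

mrxriv


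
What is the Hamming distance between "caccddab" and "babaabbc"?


Comparing "caccddab" and "babaabbc" position by position:
  Position 0: 'c' vs 'b' => differ
  Position 1: 'a' vs 'a' => same
  Position 2: 'c' vs 'b' => differ
  Position 3: 'c' vs 'a' => differ
  Position 4: 'd' vs 'a' => differ
  Position 5: 'd' vs 'b' => differ
  Position 6: 'a' vs 'b' => differ
  Position 7: 'b' vs 'c' => differ
Total differences (Hamming distance): 7

7


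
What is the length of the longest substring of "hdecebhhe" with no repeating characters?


Input: "hdecebhhe"
Sliding window (track last position of each char):
  Position 0 ('h'): window [0,0] length 1 -- new best
  Position 1 ('d'): window [0,1] length 2 -- new best
  Position 2 ('e'): window [0,2] length 3 -- new best
  Position 3 ('c'): window [0,3] length 4 -- new best
  Position 4 ('e'): repeat (last at 2), move window start to 3
  Position 4 ('e'): window [3,4] length 2
  Position 5 ('b'): window [3,5] length 3
  Position 6 ('h'): window [3,6] length 4
  Position 7 ('h'): repeat (last at 6), move window start to 7
  Position 7 ('h'): window [7,7] length 1
  Position 8 ('e'): window [7,8] length 2
Longest substring with no repeats: "hdec" with length 4

4


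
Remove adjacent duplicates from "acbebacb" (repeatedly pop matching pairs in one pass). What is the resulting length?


Input: acbebacb
Stack-based adjacent duplicate removal:
  Read 'a': push. Stack: a
  Read 'c': push. Stack: ac
  Read 'b': push. Stack: acb
  Read 'e': push. Stack: acbe
  Read 'b': push. Stack: acbeb
  Read 'a': push. Stack: acbeba
  Read 'c': push. Stack: acbebac
  Read 'b': push. Stack: acbebacb
Final stack: "acbebacb" (length 8)

8


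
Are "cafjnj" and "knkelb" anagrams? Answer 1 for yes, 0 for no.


Strings: "cafjnj", "knkelb"
Sorted first:  acfjjn
Sorted second: bekkln
Differ at position 0: 'a' vs 'b' => not anagrams

0


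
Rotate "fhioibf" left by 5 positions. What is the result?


Input: "fhioibf", rotate left by 5
First 5 characters: "fhioi"
Remaining characters: "bf"
Concatenate remaining + first: "bf" + "fhioi" = "bffhioi"

bffhioi


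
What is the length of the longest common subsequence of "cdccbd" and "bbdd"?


LCS of "cdccbd" and "bbdd"
DP table:
           b    b    d    d
      0    0    0    0    0
  c   0    0    0    0    0
  d   0    0    0    1    1
  c   0    0    0    1    1
  c   0    0    0    1    1
  b   0    1    1    1    1
  d   0    1    1    2    2
LCS length = dp[6][4] = 2

2


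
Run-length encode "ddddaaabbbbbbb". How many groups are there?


Input: ddddaaabbbbbbb
Scanning for consecutive runs:
  Group 1: 'd' x 4 (positions 0-3)
  Group 2: 'a' x 3 (positions 4-6)
  Group 3: 'b' x 7 (positions 7-13)
Total groups: 3

3


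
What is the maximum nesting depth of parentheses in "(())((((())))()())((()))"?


Input: "(())((((())))()())((()))"
Tracking depth:
  Position 0 '(': depth becomes 1
  Position 1 '(': depth becomes 2
  Position 2 ')': depth becomes 1
  Position 3 ')': depth becomes 0
  Position 4 '(': depth becomes 1
  Position 5 '(': depth becomes 2
  Position 6 '(': depth becomes 3
  Position 7 '(': depth becomes 4
  Position 8 '(': depth becomes 5
  Position 9 ')': depth becomes 4
  Position 10 ')': depth becomes 3
  Position 11 ')': depth becomes 2
  Position 12 ')': depth becomes 1
  Position 13 '(': depth becomes 2
  Position 14 ')': depth becomes 1
  Position 15 '(': depth becomes 2
  Position 16 ')': depth becomes 1
  Position 17 ')': depth becomes 0
  Position 18 '(': depth becomes 1
  Position 19 '(': depth becomes 2
  Position 20 '(': depth becomes 3
  Position 21 ')': depth becomes 2
  Position 22 ')': depth becomes 1
  Position 23 ')': depth becomes 0
Maximum depth reached: 5

5


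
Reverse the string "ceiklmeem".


Input: ceiklmeem
Reading characters right to left:
  Position 8: 'm'
  Position 7: 'e'
  Position 6: 'e'
  Position 5: 'm'
  Position 4: 'l'
  Position 3: 'k'
  Position 2: 'i'
  Position 1: 'e'
  Position 0: 'c'
Reversed: meemlkiec

meemlkiec


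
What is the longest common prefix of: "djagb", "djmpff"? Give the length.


Words: djagb, djmpff
  Position 0: all 'd' => match
  Position 1: all 'j' => match
  Position 2: ('a', 'm') => mismatch, stop
LCP = "dj" (length 2)

2


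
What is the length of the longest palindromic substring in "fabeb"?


Input: "fabeb"
Checking substrings for palindromes:
  [2:5] "beb" (len 3) => palindrome
Longest palindromic substring: "beb" with length 3

3


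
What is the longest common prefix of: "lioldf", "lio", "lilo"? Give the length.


Words: lioldf, lio, lilo
  Position 0: all 'l' => match
  Position 1: all 'i' => match
  Position 2: ('o', 'o', 'l') => mismatch, stop
LCP = "li" (length 2)

2


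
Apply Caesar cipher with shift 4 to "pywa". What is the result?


Caesar cipher: shift "pywa" by 4
  'p' (pos 15) + 4 = pos 19 = 't'
  'y' (pos 24) + 4 = pos 2 = 'c'
  'w' (pos 22) + 4 = pos 0 = 'a'
  'a' (pos 0) + 4 = pos 4 = 'e'
Result: tcae

tcae


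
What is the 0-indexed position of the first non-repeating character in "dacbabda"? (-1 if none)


Input: dacbabda
Character frequencies:
  'a': 3
  'b': 2
  'c': 1
  'd': 2
Scanning left to right for freq == 1:
  Position 0 ('d'): freq=2, skip
  Position 1 ('a'): freq=3, skip
  Position 2 ('c'): unique! => answer = 2

2


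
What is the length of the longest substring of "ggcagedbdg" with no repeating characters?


Input: "ggcagedbdg"
Sliding window (track last position of each char):
  Position 0 ('g'): window [0,0] length 1 -- new best
  Position 1 ('g'): repeat (last at 0), move window start to 1
  Position 1 ('g'): window [1,1] length 1
  Position 2 ('c'): window [1,2] length 2 -- new best
  Position 3 ('a'): window [1,3] length 3 -- new best
  Position 4 ('g'): repeat (last at 1), move window start to 2
  Position 4 ('g'): window [2,4] length 3
  Position 5 ('e'): window [2,5] length 4 -- new best
  Position 6 ('d'): window [2,6] length 5 -- new best
  Position 7 ('b'): window [2,7] length 6 -- new best
  Position 8 ('d'): repeat (last at 6), move window start to 7
  Position 8 ('d'): window [7,8] length 2
  Position 9 ('g'): window [7,9] length 3
Longest substring with no repeats: "cagedb" with length 6

6


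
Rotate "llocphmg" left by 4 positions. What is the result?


Input: "llocphmg", rotate left by 4
First 4 characters: "lloc"
Remaining characters: "phmg"
Concatenate remaining + first: "phmg" + "lloc" = "phmglloc"

phmglloc


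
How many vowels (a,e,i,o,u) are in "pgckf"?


Input: pgckf
Checking each character:
  'p' at position 0: consonant
  'g' at position 1: consonant
  'c' at position 2: consonant
  'k' at position 3: consonant
  'f' at position 4: consonant
Total vowels: 0

0


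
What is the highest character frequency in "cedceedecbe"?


Input: cedceedecbe
Character counts:
  'b': 1
  'c': 3
  'd': 2
  'e': 5
Maximum frequency: 5

5


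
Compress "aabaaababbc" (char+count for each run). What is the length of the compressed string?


Input: aabaaababbc
Runs:
  'a' x 2 => "a2"
  'b' x 1 => "b1"
  'a' x 3 => "a3"
  'b' x 1 => "b1"
  'a' x 1 => "a1"
  'b' x 2 => "b2"
  'c' x 1 => "c1"
Compressed: "a2b1a3b1a1b2c1"
Compressed length: 14

14


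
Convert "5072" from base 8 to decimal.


Input: "5072" in base 8
Positional expansion:
  Digit '5' (value 5) x 8^3 = 2560
  Digit '0' (value 0) x 8^2 = 0
  Digit '7' (value 7) x 8^1 = 56
  Digit '2' (value 2) x 8^0 = 2
Sum = 2618

2618


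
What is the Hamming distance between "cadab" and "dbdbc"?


Comparing "cadab" and "dbdbc" position by position:
  Position 0: 'c' vs 'd' => differ
  Position 1: 'a' vs 'b' => differ
  Position 2: 'd' vs 'd' => same
  Position 3: 'a' vs 'b' => differ
  Position 4: 'b' vs 'c' => differ
Total differences (Hamming distance): 4

4


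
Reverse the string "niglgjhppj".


Input: niglgjhppj
Reading characters right to left:
  Position 9: 'j'
  Position 8: 'p'
  Position 7: 'p'
  Position 6: 'h'
  Position 5: 'j'
  Position 4: 'g'
  Position 3: 'l'
  Position 2: 'g'
  Position 1: 'i'
  Position 0: 'n'
Reversed: jpphjglgin

jpphjglgin


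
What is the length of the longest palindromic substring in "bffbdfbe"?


Input: "bffbdfbe"
Checking substrings for palindromes:
  [0:4] "bffb" (len 4) => palindrome
  [1:3] "ff" (len 2) => palindrome
Longest palindromic substring: "bffb" with length 4

4


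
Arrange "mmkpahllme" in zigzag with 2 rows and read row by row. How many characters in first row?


Zigzag "mmkpahllme" into 2 rows:
Placing characters:
  'm' => row 0
  'm' => row 1
  'k' => row 0
  'p' => row 1
  'a' => row 0
  'h' => row 1
  'l' => row 0
  'l' => row 1
  'm' => row 0
  'e' => row 1
Rows:
  Row 0: "mkalm"
  Row 1: "mphle"
First row length: 5

5


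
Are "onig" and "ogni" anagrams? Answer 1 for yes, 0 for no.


Strings: "onig", "ogni"
Sorted first:  gino
Sorted second: gino
Sorted forms match => anagrams

1


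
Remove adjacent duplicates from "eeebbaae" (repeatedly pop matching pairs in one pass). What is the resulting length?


Input: eeebbaae
Stack-based adjacent duplicate removal:
  Read 'e': push. Stack: e
  Read 'e': matches stack top 'e' => pop. Stack: (empty)
  Read 'e': push. Stack: e
  Read 'b': push. Stack: eb
  Read 'b': matches stack top 'b' => pop. Stack: e
  Read 'a': push. Stack: ea
  Read 'a': matches stack top 'a' => pop. Stack: e
  Read 'e': matches stack top 'e' => pop. Stack: (empty)
Final stack: "" (length 0)

0


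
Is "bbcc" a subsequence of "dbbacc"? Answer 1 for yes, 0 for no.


Check if "bbcc" is a subsequence of "dbbacc"
Greedy scan:
  Position 0 ('d'): no match needed
  Position 1 ('b'): matches sub[0] = 'b'
  Position 2 ('b'): matches sub[1] = 'b'
  Position 3 ('a'): no match needed
  Position 4 ('c'): matches sub[2] = 'c'
  Position 5 ('c'): matches sub[3] = 'c'
All 4 characters matched => is a subsequence

1


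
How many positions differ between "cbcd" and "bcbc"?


Comparing "cbcd" and "bcbc" position by position:
  Position 0: 'c' vs 'b' => DIFFER
  Position 1: 'b' vs 'c' => DIFFER
  Position 2: 'c' vs 'b' => DIFFER
  Position 3: 'd' vs 'c' => DIFFER
Positions that differ: 4

4


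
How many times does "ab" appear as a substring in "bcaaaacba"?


Searching for "ab" in "bcaaaacba"
Scanning each position:
  Position 0: "bc" => no
  Position 1: "ca" => no
  Position 2: "aa" => no
  Position 3: "aa" => no
  Position 4: "aa" => no
  Position 5: "ac" => no
  Position 6: "cb" => no
  Position 7: "ba" => no
Total occurrences: 0

0


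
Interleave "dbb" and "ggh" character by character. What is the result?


Interleaving "dbb" and "ggh":
  Position 0: 'd' from first, 'g' from second => "dg"
  Position 1: 'b' from first, 'g' from second => "bg"
  Position 2: 'b' from first, 'h' from second => "bh"
Result: dgbgbh

dgbgbh


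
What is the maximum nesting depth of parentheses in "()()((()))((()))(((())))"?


Input: "()()((()))((()))(((())))"
Tracking depth:
  Position 0 '(': depth becomes 1
  Position 1 ')': depth becomes 0
  Position 2 '(': depth becomes 1
  Position 3 ')': depth becomes 0
  Position 4 '(': depth becomes 1
  Position 5 '(': depth becomes 2
  Position 6 '(': depth becomes 3
  Position 7 ')': depth becomes 2
  Position 8 ')': depth becomes 1
  Position 9 ')': depth becomes 0
  Position 10 '(': depth becomes 1
  Position 11 '(': depth becomes 2
  Position 12 '(': depth becomes 3
  Position 13 ')': depth becomes 2
  Position 14 ')': depth becomes 1
  Position 15 ')': depth becomes 0
  Position 16 '(': depth becomes 1
  Position 17 '(': depth becomes 2
  Position 18 '(': depth becomes 3
  Position 19 '(': depth becomes 4
  Position 20 ')': depth becomes 3
  Position 21 ')': depth becomes 2
  Position 22 ')': depth becomes 1
  Position 23 ')': depth becomes 0
Maximum depth reached: 4

4


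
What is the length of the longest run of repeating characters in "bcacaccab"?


Input: "bcacaccab"
Scanning for longest run:
  Position 1 ('c'): new char, reset run to 1
  Position 2 ('a'): new char, reset run to 1
  Position 3 ('c'): new char, reset run to 1
  Position 4 ('a'): new char, reset run to 1
  Position 5 ('c'): new char, reset run to 1
  Position 6 ('c'): continues run of 'c', length=2
  Position 7 ('a'): new char, reset run to 1
  Position 8 ('b'): new char, reset run to 1
Longest run: 'c' with length 2

2


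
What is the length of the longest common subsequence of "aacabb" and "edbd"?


LCS of "aacabb" and "edbd"
DP table:
           e    d    b    d
      0    0    0    0    0
  a   0    0    0    0    0
  a   0    0    0    0    0
  c   0    0    0    0    0
  a   0    0    0    0    0
  b   0    0    0    1    1
  b   0    0    0    1    1
LCS length = dp[6][4] = 1

1


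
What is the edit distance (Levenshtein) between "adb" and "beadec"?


Computing edit distance: "adb" -> "beadec"
DP table:
           b    e    a    d    e    c
      0    1    2    3    4    5    6
  a   1    1    2    2    3    4    5
  d   2    2    2    3    2    3    4
  b   3    2    3    3    3    3    4
Edit distance = dp[3][6] = 4

4


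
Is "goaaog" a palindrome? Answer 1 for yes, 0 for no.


Input: goaaog
Reversed: goaaog
  Compare pos 0 ('g') with pos 5 ('g'): match
  Compare pos 1 ('o') with pos 4 ('o'): match
  Compare pos 2 ('a') with pos 3 ('a'): match
Result: palindrome

1


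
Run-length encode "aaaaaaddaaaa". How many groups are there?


Input: aaaaaaddaaaa
Scanning for consecutive runs:
  Group 1: 'a' x 6 (positions 0-5)
  Group 2: 'd' x 2 (positions 6-7)
  Group 3: 'a' x 4 (positions 8-11)
Total groups: 3

3


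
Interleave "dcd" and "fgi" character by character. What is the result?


Interleaving "dcd" and "fgi":
  Position 0: 'd' from first, 'f' from second => "df"
  Position 1: 'c' from first, 'g' from second => "cg"
  Position 2: 'd' from first, 'i' from second => "di"
Result: dfcgdi

dfcgdi


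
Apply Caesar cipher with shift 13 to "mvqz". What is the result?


Caesar cipher: shift "mvqz" by 13
  'm' (pos 12) + 13 = pos 25 = 'z'
  'v' (pos 21) + 13 = pos 8 = 'i'
  'q' (pos 16) + 13 = pos 3 = 'd'
  'z' (pos 25) + 13 = pos 12 = 'm'
Result: zidm

zidm


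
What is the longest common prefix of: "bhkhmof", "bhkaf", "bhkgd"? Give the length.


Words: bhkhmof, bhkaf, bhkgd
  Position 0: all 'b' => match
  Position 1: all 'h' => match
  Position 2: all 'k' => match
  Position 3: ('h', 'a', 'g') => mismatch, stop
LCP = "bhk" (length 3)

3


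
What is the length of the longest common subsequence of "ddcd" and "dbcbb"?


LCS of "ddcd" and "dbcbb"
DP table:
           d    b    c    b    b
      0    0    0    0    0    0
  d   0    1    1    1    1    1
  d   0    1    1    1    1    1
  c   0    1    1    2    2    2
  d   0    1    1    2    2    2
LCS length = dp[4][5] = 2

2


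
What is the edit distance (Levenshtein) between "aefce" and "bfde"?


Computing edit distance: "aefce" -> "bfde"
DP table:
           b    f    d    e
      0    1    2    3    4
  a   1    1    2    3    4
  e   2    2    2    3    3
  f   3    3    2    3    4
  c   4    4    3    3    4
  e   5    5    4    4    3
Edit distance = dp[5][4] = 3

3


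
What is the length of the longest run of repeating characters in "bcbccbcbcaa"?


Input: "bcbccbcbcaa"
Scanning for longest run:
  Position 1 ('c'): new char, reset run to 1
  Position 2 ('b'): new char, reset run to 1
  Position 3 ('c'): new char, reset run to 1
  Position 4 ('c'): continues run of 'c', length=2
  Position 5 ('b'): new char, reset run to 1
  Position 6 ('c'): new char, reset run to 1
  Position 7 ('b'): new char, reset run to 1
  Position 8 ('c'): new char, reset run to 1
  Position 9 ('a'): new char, reset run to 1
  Position 10 ('a'): continues run of 'a', length=2
Longest run: 'c' with length 2

2


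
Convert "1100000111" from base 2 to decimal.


Input: "1100000111" in base 2
Positional expansion:
  Digit '1' (value 1) x 2^9 = 512
  Digit '1' (value 1) x 2^8 = 256
  Digit '0' (value 0) x 2^7 = 0
  Digit '0' (value 0) x 2^6 = 0
  Digit '0' (value 0) x 2^5 = 0
  Digit '0' (value 0) x 2^4 = 0
  Digit '0' (value 0) x 2^3 = 0
  Digit '1' (value 1) x 2^2 = 4
  Digit '1' (value 1) x 2^1 = 2
  Digit '1' (value 1) x 2^0 = 1
Sum = 775

775


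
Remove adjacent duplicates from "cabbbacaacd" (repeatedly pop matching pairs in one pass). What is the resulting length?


Input: cabbbacaacd
Stack-based adjacent duplicate removal:
  Read 'c': push. Stack: c
  Read 'a': push. Stack: ca
  Read 'b': push. Stack: cab
  Read 'b': matches stack top 'b' => pop. Stack: ca
  Read 'b': push. Stack: cab
  Read 'a': push. Stack: caba
  Read 'c': push. Stack: cabac
  Read 'a': push. Stack: cabaca
  Read 'a': matches stack top 'a' => pop. Stack: cabac
  Read 'c': matches stack top 'c' => pop. Stack: caba
  Read 'd': push. Stack: cabad
Final stack: "cabad" (length 5)

5


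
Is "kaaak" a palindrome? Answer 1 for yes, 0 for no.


Input: kaaak
Reversed: kaaak
  Compare pos 0 ('k') with pos 4 ('k'): match
  Compare pos 1 ('a') with pos 3 ('a'): match
Result: palindrome

1


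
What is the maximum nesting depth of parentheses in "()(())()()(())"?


Input: "()(())()()(())"
Tracking depth:
  Position 0 '(': depth becomes 1
  Position 1 ')': depth becomes 0
  Position 2 '(': depth becomes 1
  Position 3 '(': depth becomes 2
  Position 4 ')': depth becomes 1
  Position 5 ')': depth becomes 0
  Position 6 '(': depth becomes 1
  Position 7 ')': depth becomes 0
  Position 8 '(': depth becomes 1
  Position 9 ')': depth becomes 0
  Position 10 '(': depth becomes 1
  Position 11 '(': depth becomes 2
  Position 12 ')': depth becomes 1
  Position 13 ')': depth becomes 0
Maximum depth reached: 2

2


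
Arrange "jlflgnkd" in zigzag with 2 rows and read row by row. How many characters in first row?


Zigzag "jlflgnkd" into 2 rows:
Placing characters:
  'j' => row 0
  'l' => row 1
  'f' => row 0
  'l' => row 1
  'g' => row 0
  'n' => row 1
  'k' => row 0
  'd' => row 1
Rows:
  Row 0: "jfgk"
  Row 1: "llnd"
First row length: 4

4


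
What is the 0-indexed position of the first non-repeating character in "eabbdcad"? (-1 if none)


Input: eabbdcad
Character frequencies:
  'a': 2
  'b': 2
  'c': 1
  'd': 2
  'e': 1
Scanning left to right for freq == 1:
  Position 0 ('e'): unique! => answer = 0

0


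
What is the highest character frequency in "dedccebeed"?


Input: dedccebeed
Character counts:
  'b': 1
  'c': 2
  'd': 3
  'e': 4
Maximum frequency: 4

4


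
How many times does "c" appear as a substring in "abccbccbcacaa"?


Searching for "c" in "abccbccbcacaa"
Scanning each position:
  Position 0: "a" => no
  Position 1: "b" => no
  Position 2: "c" => MATCH
  Position 3: "c" => MATCH
  Position 4: "b" => no
  Position 5: "c" => MATCH
  Position 6: "c" => MATCH
  Position 7: "b" => no
  Position 8: "c" => MATCH
  Position 9: "a" => no
  Position 10: "c" => MATCH
  Position 11: "a" => no
  Position 12: "a" => no
Total occurrences: 6

6


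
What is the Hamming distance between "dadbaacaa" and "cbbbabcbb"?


Comparing "dadbaacaa" and "cbbbabcbb" position by position:
  Position 0: 'd' vs 'c' => differ
  Position 1: 'a' vs 'b' => differ
  Position 2: 'd' vs 'b' => differ
  Position 3: 'b' vs 'b' => same
  Position 4: 'a' vs 'a' => same
  Position 5: 'a' vs 'b' => differ
  Position 6: 'c' vs 'c' => same
  Position 7: 'a' vs 'b' => differ
  Position 8: 'a' vs 'b' => differ
Total differences (Hamming distance): 6

6


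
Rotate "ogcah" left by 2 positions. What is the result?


Input: "ogcah", rotate left by 2
First 2 characters: "og"
Remaining characters: "cah"
Concatenate remaining + first: "cah" + "og" = "cahog"

cahog


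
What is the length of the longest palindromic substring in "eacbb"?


Input: "eacbb"
Checking substrings for palindromes:
  [3:5] "bb" (len 2) => palindrome
Longest palindromic substring: "bb" with length 2

2


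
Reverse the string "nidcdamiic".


Input: nidcdamiic
Reading characters right to left:
  Position 9: 'c'
  Position 8: 'i'
  Position 7: 'i'
  Position 6: 'm'
  Position 5: 'a'
  Position 4: 'd'
  Position 3: 'c'
  Position 2: 'd'
  Position 1: 'i'
  Position 0: 'n'
Reversed: ciimadcdin

ciimadcdin


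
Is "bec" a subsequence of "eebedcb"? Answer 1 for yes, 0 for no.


Check if "bec" is a subsequence of "eebedcb"
Greedy scan:
  Position 0 ('e'): no match needed
  Position 1 ('e'): no match needed
  Position 2 ('b'): matches sub[0] = 'b'
  Position 3 ('e'): matches sub[1] = 'e'
  Position 4 ('d'): no match needed
  Position 5 ('c'): matches sub[2] = 'c'
  Position 6 ('b'): no match needed
All 3 characters matched => is a subsequence

1


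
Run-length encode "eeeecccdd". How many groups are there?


Input: eeeecccdd
Scanning for consecutive runs:
  Group 1: 'e' x 4 (positions 0-3)
  Group 2: 'c' x 3 (positions 4-6)
  Group 3: 'd' x 2 (positions 7-8)
Total groups: 3

3


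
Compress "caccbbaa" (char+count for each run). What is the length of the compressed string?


Input: caccbbaa
Runs:
  'c' x 1 => "c1"
  'a' x 1 => "a1"
  'c' x 2 => "c2"
  'b' x 2 => "b2"
  'a' x 2 => "a2"
Compressed: "c1a1c2b2a2"
Compressed length: 10

10


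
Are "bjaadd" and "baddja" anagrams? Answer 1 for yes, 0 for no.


Strings: "bjaadd", "baddja"
Sorted first:  aabddj
Sorted second: aabddj
Sorted forms match => anagrams

1


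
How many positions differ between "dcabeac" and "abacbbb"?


Comparing "dcabeac" and "abacbbb" position by position:
  Position 0: 'd' vs 'a' => DIFFER
  Position 1: 'c' vs 'b' => DIFFER
  Position 2: 'a' vs 'a' => same
  Position 3: 'b' vs 'c' => DIFFER
  Position 4: 'e' vs 'b' => DIFFER
  Position 5: 'a' vs 'b' => DIFFER
  Position 6: 'c' vs 'b' => DIFFER
Positions that differ: 6

6


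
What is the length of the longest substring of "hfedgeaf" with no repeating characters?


Input: "hfedgeaf"
Sliding window (track last position of each char):
  Position 0 ('h'): window [0,0] length 1 -- new best
  Position 1 ('f'): window [0,1] length 2 -- new best
  Position 2 ('e'): window [0,2] length 3 -- new best
  Position 3 ('d'): window [0,3] length 4 -- new best
  Position 4 ('g'): window [0,4] length 5 -- new best
  Position 5 ('e'): repeat (last at 2), move window start to 3
  Position 5 ('e'): window [3,5] length 3
  Position 6 ('a'): window [3,6] length 4
  Position 7 ('f'): window [3,7] length 5
Longest substring with no repeats: "hfedg" with length 5

5


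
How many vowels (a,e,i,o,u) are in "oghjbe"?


Input: oghjbe
Checking each character:
  'o' at position 0: vowel (running total: 1)
  'g' at position 1: consonant
  'h' at position 2: consonant
  'j' at position 3: consonant
  'b' at position 4: consonant
  'e' at position 5: vowel (running total: 2)
Total vowels: 2

2


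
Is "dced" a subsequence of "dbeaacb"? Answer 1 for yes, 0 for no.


Check if "dced" is a subsequence of "dbeaacb"
Greedy scan:
  Position 0 ('d'): matches sub[0] = 'd'
  Position 1 ('b'): no match needed
  Position 2 ('e'): no match needed
  Position 3 ('a'): no match needed
  Position 4 ('a'): no match needed
  Position 5 ('c'): matches sub[1] = 'c'
  Position 6 ('b'): no match needed
Only matched 2/4 characters => not a subsequence

0


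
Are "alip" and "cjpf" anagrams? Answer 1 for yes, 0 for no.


Strings: "alip", "cjpf"
Sorted first:  ailp
Sorted second: cfjp
Differ at position 0: 'a' vs 'c' => not anagrams

0


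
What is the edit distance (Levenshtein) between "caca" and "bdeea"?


Computing edit distance: "caca" -> "bdeea"
DP table:
           b    d    e    e    a
      0    1    2    3    4    5
  c   1    1    2    3    4    5
  a   2    2    2    3    4    4
  c   3    3    3    3    4    5
  a   4    4    4    4    4    4
Edit distance = dp[4][5] = 4

4


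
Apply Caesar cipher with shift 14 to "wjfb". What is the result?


Caesar cipher: shift "wjfb" by 14
  'w' (pos 22) + 14 = pos 10 = 'k'
  'j' (pos 9) + 14 = pos 23 = 'x'
  'f' (pos 5) + 14 = pos 19 = 't'
  'b' (pos 1) + 14 = pos 15 = 'p'
Result: kxtp

kxtp


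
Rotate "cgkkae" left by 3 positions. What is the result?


Input: "cgkkae", rotate left by 3
First 3 characters: "cgk"
Remaining characters: "kae"
Concatenate remaining + first: "kae" + "cgk" = "kaecgk"

kaecgk


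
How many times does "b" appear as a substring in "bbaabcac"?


Searching for "b" in "bbaabcac"
Scanning each position:
  Position 0: "b" => MATCH
  Position 1: "b" => MATCH
  Position 2: "a" => no
  Position 3: "a" => no
  Position 4: "b" => MATCH
  Position 5: "c" => no
  Position 6: "a" => no
  Position 7: "c" => no
Total occurrences: 3

3


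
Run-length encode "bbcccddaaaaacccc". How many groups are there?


Input: bbcccddaaaaacccc
Scanning for consecutive runs:
  Group 1: 'b' x 2 (positions 0-1)
  Group 2: 'c' x 3 (positions 2-4)
  Group 3: 'd' x 2 (positions 5-6)
  Group 4: 'a' x 5 (positions 7-11)
  Group 5: 'c' x 4 (positions 12-15)
Total groups: 5

5


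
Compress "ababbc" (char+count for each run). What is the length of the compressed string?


Input: ababbc
Runs:
  'a' x 1 => "a1"
  'b' x 1 => "b1"
  'a' x 1 => "a1"
  'b' x 2 => "b2"
  'c' x 1 => "c1"
Compressed: "a1b1a1b2c1"
Compressed length: 10

10


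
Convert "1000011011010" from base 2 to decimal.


Input: "1000011011010" in base 2
Positional expansion:
  Digit '1' (value 1) x 2^12 = 4096
  Digit '0' (value 0) x 2^11 = 0
  Digit '0' (value 0) x 2^10 = 0
  Digit '0' (value 0) x 2^9 = 0
  Digit '0' (value 0) x 2^8 = 0
  Digit '1' (value 1) x 2^7 = 128
  Digit '1' (value 1) x 2^6 = 64
  Digit '0' (value 0) x 2^5 = 0
  Digit '1' (value 1) x 2^4 = 16
  Digit '1' (value 1) x 2^3 = 8
  Digit '0' (value 0) x 2^2 = 0
  Digit '1' (value 1) x 2^1 = 2
  Digit '0' (value 0) x 2^0 = 0
Sum = 4314

4314


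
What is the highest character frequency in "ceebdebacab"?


Input: ceebdebacab
Character counts:
  'a': 2
  'b': 3
  'c': 2
  'd': 1
  'e': 3
Maximum frequency: 3

3


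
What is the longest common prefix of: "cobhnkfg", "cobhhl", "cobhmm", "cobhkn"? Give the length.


Words: cobhnkfg, cobhhl, cobhmm, cobhkn
  Position 0: all 'c' => match
  Position 1: all 'o' => match
  Position 2: all 'b' => match
  Position 3: all 'h' => match
  Position 4: ('n', 'h', 'm', 'k') => mismatch, stop
LCP = "cobh" (length 4)

4


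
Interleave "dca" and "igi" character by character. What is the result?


Interleaving "dca" and "igi":
  Position 0: 'd' from first, 'i' from second => "di"
  Position 1: 'c' from first, 'g' from second => "cg"
  Position 2: 'a' from first, 'i' from second => "ai"
Result: dicgai

dicgai


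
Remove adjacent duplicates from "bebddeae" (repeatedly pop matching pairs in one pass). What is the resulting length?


Input: bebddeae
Stack-based adjacent duplicate removal:
  Read 'b': push. Stack: b
  Read 'e': push. Stack: be
  Read 'b': push. Stack: beb
  Read 'd': push. Stack: bebd
  Read 'd': matches stack top 'd' => pop. Stack: beb
  Read 'e': push. Stack: bebe
  Read 'a': push. Stack: bebea
  Read 'e': push. Stack: bebeae
Final stack: "bebeae" (length 6)

6


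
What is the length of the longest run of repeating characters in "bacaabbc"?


Input: "bacaabbc"
Scanning for longest run:
  Position 1 ('a'): new char, reset run to 1
  Position 2 ('c'): new char, reset run to 1
  Position 3 ('a'): new char, reset run to 1
  Position 4 ('a'): continues run of 'a', length=2
  Position 5 ('b'): new char, reset run to 1
  Position 6 ('b'): continues run of 'b', length=2
  Position 7 ('c'): new char, reset run to 1
Longest run: 'a' with length 2

2


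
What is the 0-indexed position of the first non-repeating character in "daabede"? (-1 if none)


Input: daabede
Character frequencies:
  'a': 2
  'b': 1
  'd': 2
  'e': 2
Scanning left to right for freq == 1:
  Position 0 ('d'): freq=2, skip
  Position 1 ('a'): freq=2, skip
  Position 2 ('a'): freq=2, skip
  Position 3 ('b'): unique! => answer = 3

3


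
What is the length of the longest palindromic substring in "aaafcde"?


Input: "aaafcde"
Checking substrings for palindromes:
  [0:3] "aaa" (len 3) => palindrome
  [0:2] "aa" (len 2) => palindrome
  [1:3] "aa" (len 2) => palindrome
Longest palindromic substring: "aaa" with length 3

3


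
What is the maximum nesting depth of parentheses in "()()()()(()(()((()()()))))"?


Input: "()()()()(()(()((()()()))))"
Tracking depth:
  Position 0 '(': depth becomes 1
  Position 1 ')': depth becomes 0
  Position 2 '(': depth becomes 1
  Position 3 ')': depth becomes 0
  Position 4 '(': depth becomes 1
  Position 5 ')': depth becomes 0
  Position 6 '(': depth becomes 1
  Position 7 ')': depth becomes 0
  Position 8 '(': depth becomes 1
  Position 9 '(': depth becomes 2
  Position 10 ')': depth becomes 1
  Position 11 '(': depth becomes 2
  Position 12 '(': depth becomes 3
  Position 13 ')': depth becomes 2
  Position 14 '(': depth becomes 3
  Position 15 '(': depth becomes 4
  Position 16 '(': depth becomes 5
  Position 17 ')': depth becomes 4
  Position 18 '(': depth becomes 5
  Position 19 ')': depth becomes 4
  Position 20 '(': depth becomes 5
  Position 21 ')': depth becomes 4
  Position 22 ')': depth becomes 3
  Position 23 ')': depth becomes 2
  Position 24 ')': depth becomes 1
  Position 25 ')': depth becomes 0
Maximum depth reached: 5

5


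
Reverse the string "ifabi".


Input: ifabi
Reading characters right to left:
  Position 4: 'i'
  Position 3: 'b'
  Position 2: 'a'
  Position 1: 'f'
  Position 0: 'i'
Reversed: ibafi

ibafi


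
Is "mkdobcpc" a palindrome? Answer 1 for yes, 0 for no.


Input: mkdobcpc
Reversed: cpcbodkm
  Compare pos 0 ('m') with pos 7 ('c'): MISMATCH
  Compare pos 1 ('k') with pos 6 ('p'): MISMATCH
  Compare pos 2 ('d') with pos 5 ('c'): MISMATCH
  Compare pos 3 ('o') with pos 4 ('b'): MISMATCH
Result: not a palindrome

0


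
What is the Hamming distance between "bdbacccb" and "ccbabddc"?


Comparing "bdbacccb" and "ccbabddc" position by position:
  Position 0: 'b' vs 'c' => differ
  Position 1: 'd' vs 'c' => differ
  Position 2: 'b' vs 'b' => same
  Position 3: 'a' vs 'a' => same
  Position 4: 'c' vs 'b' => differ
  Position 5: 'c' vs 'd' => differ
  Position 6: 'c' vs 'd' => differ
  Position 7: 'b' vs 'c' => differ
Total differences (Hamming distance): 6

6


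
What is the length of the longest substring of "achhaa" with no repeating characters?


Input: "achhaa"
Sliding window (track last position of each char):
  Position 0 ('a'): window [0,0] length 1 -- new best
  Position 1 ('c'): window [0,1] length 2 -- new best
  Position 2 ('h'): window [0,2] length 3 -- new best
  Position 3 ('h'): repeat (last at 2), move window start to 3
  Position 3 ('h'): window [3,3] length 1
  Position 4 ('a'): window [3,4] length 2
  Position 5 ('a'): repeat (last at 4), move window start to 5
  Position 5 ('a'): window [5,5] length 1
Longest substring with no repeats: "ach" with length 3

3


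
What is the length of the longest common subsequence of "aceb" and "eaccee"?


LCS of "aceb" and "eaccee"
DP table:
           e    a    c    c    e    e
      0    0    0    0    0    0    0
  a   0    0    1    1    1    1    1
  c   0    0    1    2    2    2    2
  e   0    1    1    2    2    3    3
  b   0    1    1    2    2    3    3
LCS length = dp[4][6] = 3

3


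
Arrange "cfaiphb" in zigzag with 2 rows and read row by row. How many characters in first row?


Zigzag "cfaiphb" into 2 rows:
Placing characters:
  'c' => row 0
  'f' => row 1
  'a' => row 0
  'i' => row 1
  'p' => row 0
  'h' => row 1
  'b' => row 0
Rows:
  Row 0: "capb"
  Row 1: "fih"
First row length: 4

4


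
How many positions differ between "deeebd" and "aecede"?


Comparing "deeebd" and "aecede" position by position:
  Position 0: 'd' vs 'a' => DIFFER
  Position 1: 'e' vs 'e' => same
  Position 2: 'e' vs 'c' => DIFFER
  Position 3: 'e' vs 'e' => same
  Position 4: 'b' vs 'd' => DIFFER
  Position 5: 'd' vs 'e' => DIFFER
Positions that differ: 4

4


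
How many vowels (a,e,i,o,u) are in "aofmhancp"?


Input: aofmhancp
Checking each character:
  'a' at position 0: vowel (running total: 1)
  'o' at position 1: vowel (running total: 2)
  'f' at position 2: consonant
  'm' at position 3: consonant
  'h' at position 4: consonant
  'a' at position 5: vowel (running total: 3)
  'n' at position 6: consonant
  'c' at position 7: consonant
  'p' at position 8: consonant
Total vowels: 3

3


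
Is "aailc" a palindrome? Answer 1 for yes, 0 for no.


Input: aailc
Reversed: cliaa
  Compare pos 0 ('a') with pos 4 ('c'): MISMATCH
  Compare pos 1 ('a') with pos 3 ('l'): MISMATCH
Result: not a palindrome

0


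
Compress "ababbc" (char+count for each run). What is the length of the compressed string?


Input: ababbc
Runs:
  'a' x 1 => "a1"
  'b' x 1 => "b1"
  'a' x 1 => "a1"
  'b' x 2 => "b2"
  'c' x 1 => "c1"
Compressed: "a1b1a1b2c1"
Compressed length: 10

10


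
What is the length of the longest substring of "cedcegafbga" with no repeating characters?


Input: "cedcegafbga"
Sliding window (track last position of each char):
  Position 0 ('c'): window [0,0] length 1 -- new best
  Position 1 ('e'): window [0,1] length 2 -- new best
  Position 2 ('d'): window [0,2] length 3 -- new best
  Position 3 ('c'): repeat (last at 0), move window start to 1
  Position 3 ('c'): window [1,3] length 3
  Position 4 ('e'): repeat (last at 1), move window start to 2
  Position 4 ('e'): window [2,4] length 3
  Position 5 ('g'): window [2,5] length 4 -- new best
  Position 6 ('a'): window [2,6] length 5 -- new best
  Position 7 ('f'): window [2,7] length 6 -- new best
  Position 8 ('b'): window [2,8] length 7 -- new best
  Position 9 ('g'): repeat (last at 5), move window start to 6
  Position 9 ('g'): window [6,9] length 4
  Position 10 ('a'): repeat (last at 6), move window start to 7
  Position 10 ('a'): window [7,10] length 4
Longest substring with no repeats: "dcegafb" with length 7

7


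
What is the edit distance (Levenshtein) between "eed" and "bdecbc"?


Computing edit distance: "eed" -> "bdecbc"
DP table:
           b    d    e    c    b    c
      0    1    2    3    4    5    6
  e   1    1    2    2    3    4    5
  e   2    2    2    2    3    4    5
  d   3    3    2    3    3    4    5
Edit distance = dp[3][6] = 5

5
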